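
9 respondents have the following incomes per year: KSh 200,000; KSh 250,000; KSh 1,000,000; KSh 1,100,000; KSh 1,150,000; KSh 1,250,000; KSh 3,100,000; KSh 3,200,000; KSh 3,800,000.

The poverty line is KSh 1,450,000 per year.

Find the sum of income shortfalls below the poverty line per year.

KSh 3,750,000

Below the line: KSh 200,000, KSh 250,000, KSh 1,000,000, KSh 1,100,000, KSh 1,150,000, KSh 1,250,000 (q = 6 of N = 9).
Individual gaps: 1450000−200000 = 1250000; 1450000−250000 = 1200000; 1450000−1000000 = 450000; 1450000−1100000 = 350000; 1450000−1150000 = 300000; 1450000−1250000 = 200000.
Aggregate gap = KSh 3,750,000.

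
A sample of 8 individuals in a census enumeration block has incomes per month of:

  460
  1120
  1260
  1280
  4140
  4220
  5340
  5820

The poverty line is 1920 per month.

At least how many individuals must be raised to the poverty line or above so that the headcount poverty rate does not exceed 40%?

4 of the 8 individuals are poor, so H = 4/8 = 0.500.
A headcount ratio of at most 40% allows at most ⌊0.40 × 8⌋ = 3 poor individuals.
So at least 4 − 3 = 1 must be lifted.

1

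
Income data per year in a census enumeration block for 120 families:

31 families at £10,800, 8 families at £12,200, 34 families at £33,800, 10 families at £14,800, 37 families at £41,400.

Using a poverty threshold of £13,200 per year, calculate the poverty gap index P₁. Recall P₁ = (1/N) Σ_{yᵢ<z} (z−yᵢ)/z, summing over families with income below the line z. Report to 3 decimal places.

0.052

Below the line: 31×£10,800, 8×£12,200 (q = 39 of N = 120).
Shortfall ratios: (13200−10800)/13200 = 0.1818 (×31); (13200−12200)/13200 = 0.0758 (×8).
Sum of shortfalls = 6.242424; P₁ averages over all N: 6.242424 / 120 = 0.052.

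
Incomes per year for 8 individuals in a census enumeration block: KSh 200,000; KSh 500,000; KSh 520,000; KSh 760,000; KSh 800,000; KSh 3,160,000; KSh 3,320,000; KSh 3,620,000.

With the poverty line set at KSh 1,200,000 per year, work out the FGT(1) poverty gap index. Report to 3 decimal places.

Poor units: KSh 200,000, KSh 500,000, KSh 520,000, KSh 760,000, KSh 800,000 (q = 5 of N = 8).
Gap ratios (z−y)/z: (1200000−200000)/1200000 = 0.8333; (1200000−500000)/1200000 = 0.5833; (1200000−520000)/1200000 = 0.5667; (1200000−760000)/1200000 = 0.3667; (1200000−800000)/1200000 = 0.3333.
Sum of shortfalls = 2.683333; P₁ averages over all N: 2.683333 / 8 = 0.335.

0.335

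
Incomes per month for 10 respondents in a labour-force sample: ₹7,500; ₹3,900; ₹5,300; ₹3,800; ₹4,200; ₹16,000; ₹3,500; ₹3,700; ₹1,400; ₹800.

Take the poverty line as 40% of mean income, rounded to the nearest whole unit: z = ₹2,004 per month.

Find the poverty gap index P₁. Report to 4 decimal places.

0.0902

Below z: ₹800, ₹1,400 (q = 2 of N = 10).
Gap ratios (z−y)/z: (2004−800)/2004 = 0.6008; (2004−1400)/2004 = 0.3014.
Σ = 0.902196. Dividing by the full population N = 10 gives P₁ = 0.0902.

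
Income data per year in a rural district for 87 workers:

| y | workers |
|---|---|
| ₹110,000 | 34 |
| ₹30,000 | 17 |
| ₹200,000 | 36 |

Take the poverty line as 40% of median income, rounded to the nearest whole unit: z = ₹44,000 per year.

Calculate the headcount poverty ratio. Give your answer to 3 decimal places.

0.195

17 of the 87 workers have income below ₹44,000.
H = 17/87 = 0.195.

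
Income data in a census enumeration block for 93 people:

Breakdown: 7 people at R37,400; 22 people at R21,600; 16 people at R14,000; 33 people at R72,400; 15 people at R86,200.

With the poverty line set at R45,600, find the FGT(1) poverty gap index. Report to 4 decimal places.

Poor units: 16×R14,000, 22×R21,600, 7×R37,400 (q = 45 of N = 93).
Gap ratios (z−y)/z: (45600−14000)/45600 = 0.6930 (×16); (45600−21600)/45600 = 0.5263 (×22); (45600−37400)/45600 = 0.1798 (×7).
Sum of shortfalls = 23.925439; P₁ averages over all N: 23.925439 / 93 = 0.2573.

0.2573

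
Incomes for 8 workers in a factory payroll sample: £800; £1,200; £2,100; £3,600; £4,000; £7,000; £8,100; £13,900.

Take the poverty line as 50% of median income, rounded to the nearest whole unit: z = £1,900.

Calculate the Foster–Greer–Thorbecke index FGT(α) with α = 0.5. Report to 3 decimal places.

Incomes under z: £800, £1,200 (q = 2 of N = 8).
Relative gaps: (1900−800)/1900 = 0.5789; (1900−1200)/1900 = 0.3684.
Raised to α = 0.5: 0.76089; 0.60698.
Sum = 1.367863; FGT(0.5) = 1.367863 / 8 = 0.171.

0.171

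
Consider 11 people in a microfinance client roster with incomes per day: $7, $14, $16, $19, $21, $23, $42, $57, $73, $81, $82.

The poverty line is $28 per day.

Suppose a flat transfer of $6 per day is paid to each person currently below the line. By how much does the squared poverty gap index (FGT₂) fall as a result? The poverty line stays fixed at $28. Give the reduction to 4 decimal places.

0.0697

Before: below the line — $7, $14, $16, $19, $21, $23; squared poverty gap index (FGT₂) = 0.108534.
After the $6 transfer: below the line — $13, $20, $22, $25, $27; squared poverty gap index (FGT₂) = 0.038845.
Reduction = 0.108534 − 0.038845 = 0.0697.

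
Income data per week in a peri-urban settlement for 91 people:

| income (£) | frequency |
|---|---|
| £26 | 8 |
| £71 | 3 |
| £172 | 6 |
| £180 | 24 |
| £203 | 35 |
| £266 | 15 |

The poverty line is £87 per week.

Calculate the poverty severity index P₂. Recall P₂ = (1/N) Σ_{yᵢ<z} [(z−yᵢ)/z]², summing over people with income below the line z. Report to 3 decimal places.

Poor units: 8×£26, 3×£71 (q = 11 of N = 91).
Normalized shortfalls: (87−26)/87 = 0.7011 (×8); (87−71)/87 = 0.1839 (×3).
Squared: 0.4916 (×8); 0.0338 (×3).
Sum = 4.034351; P₂ = 4.034351 / 91 = 0.044.

0.044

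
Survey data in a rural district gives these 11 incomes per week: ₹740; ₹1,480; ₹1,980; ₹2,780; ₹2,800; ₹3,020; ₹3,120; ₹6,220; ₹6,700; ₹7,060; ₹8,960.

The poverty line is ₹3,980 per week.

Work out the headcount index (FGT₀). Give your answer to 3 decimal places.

7 of the 11 families have income below ₹3,980.
H = 7/11 = 0.636.

0.636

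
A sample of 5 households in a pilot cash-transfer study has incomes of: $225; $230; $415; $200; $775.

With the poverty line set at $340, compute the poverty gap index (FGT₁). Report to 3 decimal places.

Below z: $200, $225, $230 (q = 3 of N = 5).
Normalized shortfalls: (340−200)/340 = 0.4118; (340−225)/340 = 0.3382; (340−230)/340 = 0.3235.
Σ = 1.073529. Dividing by the full population N = 5 gives P₁ = 0.215.

0.215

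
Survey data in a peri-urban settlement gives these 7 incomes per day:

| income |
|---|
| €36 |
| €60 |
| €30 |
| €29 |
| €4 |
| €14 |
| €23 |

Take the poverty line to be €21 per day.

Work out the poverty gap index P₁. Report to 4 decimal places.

Poor units: €4, €14 (q = 2 of N = 7).
Gap ratios (z−y)/z: (21−4)/21 = 0.8095; (21−14)/21 = 0.3333.
Sum of shortfalls = 1.142857; P₁ averages over all N: 1.142857 / 7 = 0.1633.

0.1633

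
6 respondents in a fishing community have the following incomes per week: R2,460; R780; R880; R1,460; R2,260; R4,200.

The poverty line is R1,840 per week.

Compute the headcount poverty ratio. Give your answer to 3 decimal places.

0.500

3 of the 6 respondents have income below R1,840.
H = 3/6 = 0.500.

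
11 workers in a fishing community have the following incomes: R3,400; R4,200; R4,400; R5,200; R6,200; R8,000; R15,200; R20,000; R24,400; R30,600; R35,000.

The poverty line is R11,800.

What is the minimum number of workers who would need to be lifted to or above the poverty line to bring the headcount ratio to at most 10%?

Currently q = 6 of N = 11 are below the line (H = 0.545).
A headcount ratio of at most 10% allows at most ⌊0.10 × 11⌋ = 1 poor workers.
So at least 6 − 1 = 5 must be lifted.

5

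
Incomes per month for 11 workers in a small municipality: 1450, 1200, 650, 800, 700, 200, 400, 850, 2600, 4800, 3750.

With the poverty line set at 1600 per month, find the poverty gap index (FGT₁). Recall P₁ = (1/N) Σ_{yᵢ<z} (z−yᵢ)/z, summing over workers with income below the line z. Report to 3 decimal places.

Incomes under z: 200, 400, 650, 700, 800, 850, 1200, 1450 (q = 8 of N = 11).
Normalized shortfalls: (1600−200)/1600 = 0.8750; (1600−400)/1600 = 0.7500; (1600−650)/1600 = 0.5938; (1600−700)/1600 = 0.5625; (1600−800)/1600 = 0.5000; (1600−850)/1600 = 0.4688; (1600−1200)/1600 = 0.2500; (1600−1450)/1600 = 0.0938.
Sum of shortfalls = 4.093750; P₁ averages over all N: 4.093750 / 11 = 0.372.

0.372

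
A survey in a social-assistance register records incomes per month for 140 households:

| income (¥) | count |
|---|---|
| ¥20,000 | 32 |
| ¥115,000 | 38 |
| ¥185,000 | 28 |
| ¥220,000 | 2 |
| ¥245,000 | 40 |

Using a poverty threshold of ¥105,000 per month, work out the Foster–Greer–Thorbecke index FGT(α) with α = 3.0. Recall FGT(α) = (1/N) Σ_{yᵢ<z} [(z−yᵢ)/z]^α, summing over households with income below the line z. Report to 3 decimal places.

0.121

Incomes under z: 32×¥20,000 (q = 32 of N = 140).
Relative gaps: (105000−20000)/105000 = 0.8095 (×32).
Raised to α = 3.0: 0.53050 (×32).
Sum = 16.976136; FGT(3.0) = 16.976136 / 140 = 0.121.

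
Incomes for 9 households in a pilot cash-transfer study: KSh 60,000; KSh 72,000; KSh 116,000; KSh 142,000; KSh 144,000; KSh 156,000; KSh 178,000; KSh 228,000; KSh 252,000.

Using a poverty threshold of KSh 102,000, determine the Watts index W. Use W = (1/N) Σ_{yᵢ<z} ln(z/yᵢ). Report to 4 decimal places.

0.0977

Poor units: KSh 60,000, KSh 72,000 (q = 2 of N = 9).
Log gaps: ln(102000/60000) = 0.5306; ln(102000/72000) = 0.3483.
W = 0.878935 / 9 = 0.0977.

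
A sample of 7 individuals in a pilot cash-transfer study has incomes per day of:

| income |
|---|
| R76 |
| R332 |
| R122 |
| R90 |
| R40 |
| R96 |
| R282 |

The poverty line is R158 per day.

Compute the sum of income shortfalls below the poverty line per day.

Incomes under z: R40, R76, R90, R96, R122 (q = 5 of N = 7).
Individual gaps: 158−40 = 118; 158−76 = 82; 158−90 = 68; 158−96 = 62; 158−122 = 36.
Aggregate gap = R366.

R366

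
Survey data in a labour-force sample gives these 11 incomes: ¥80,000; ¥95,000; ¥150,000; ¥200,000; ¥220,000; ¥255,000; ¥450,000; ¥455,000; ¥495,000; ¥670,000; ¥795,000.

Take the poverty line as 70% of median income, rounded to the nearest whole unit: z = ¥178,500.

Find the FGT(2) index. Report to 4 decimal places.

Incomes under z: ¥80,000, ¥95,000, ¥150,000 (q = 3 of N = 11).
Gap ratios (z−y)/z: (178500−80000)/178500 = 0.5518; (178500−95000)/178500 = 0.4678; (178500−150000)/178500 = 0.1597.
Squared: 0.3045; 0.2188; 0.0255.
Sum = 0.548823; P₂ = 0.548823 / 11 = 0.0499.

0.0499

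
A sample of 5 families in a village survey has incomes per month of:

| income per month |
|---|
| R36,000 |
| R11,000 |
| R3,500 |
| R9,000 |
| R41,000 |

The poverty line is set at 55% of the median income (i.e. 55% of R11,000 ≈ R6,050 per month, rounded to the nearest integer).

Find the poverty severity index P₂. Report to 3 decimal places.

0.036

Below the line: R3,500 (q = 1 of N = 5).
Relative gaps: (6050−3500)/6050 = 0.4215.
Squared: 0.1777.
Sum = 0.177652; P₂ = 0.177652 / 5 = 0.036.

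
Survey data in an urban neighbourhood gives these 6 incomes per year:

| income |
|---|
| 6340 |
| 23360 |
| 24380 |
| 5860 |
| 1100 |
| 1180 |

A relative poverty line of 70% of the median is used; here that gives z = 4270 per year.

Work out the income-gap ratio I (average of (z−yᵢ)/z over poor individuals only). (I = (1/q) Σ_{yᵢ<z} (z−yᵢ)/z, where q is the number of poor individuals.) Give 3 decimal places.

Poor units: 1100, 1180 (q = 2 of N = 6).
Relative gaps: 0.7424, 0.7237; sum = 1.466042.
I averages over the q = 2 poor units only: 1.466042 / 2 = 0.733.

0.733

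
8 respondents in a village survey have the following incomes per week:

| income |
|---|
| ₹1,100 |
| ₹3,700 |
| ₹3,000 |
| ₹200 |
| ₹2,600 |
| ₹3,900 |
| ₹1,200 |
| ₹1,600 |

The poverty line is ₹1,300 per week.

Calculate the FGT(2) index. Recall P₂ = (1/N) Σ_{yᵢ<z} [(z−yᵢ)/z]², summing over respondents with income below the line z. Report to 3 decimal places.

Below the line: ₹200, ₹1,100, ₹1,200 (q = 3 of N = 8).
Normalized shortfalls: (1300−200)/1300 = 0.8462; (1300−1100)/1300 = 0.1538; (1300−1200)/1300 = 0.0769.
Squared: 0.7160; 0.0237; 0.0059.
Sum = 0.745562; P₂ = 0.745562 / 8 = 0.093.

0.093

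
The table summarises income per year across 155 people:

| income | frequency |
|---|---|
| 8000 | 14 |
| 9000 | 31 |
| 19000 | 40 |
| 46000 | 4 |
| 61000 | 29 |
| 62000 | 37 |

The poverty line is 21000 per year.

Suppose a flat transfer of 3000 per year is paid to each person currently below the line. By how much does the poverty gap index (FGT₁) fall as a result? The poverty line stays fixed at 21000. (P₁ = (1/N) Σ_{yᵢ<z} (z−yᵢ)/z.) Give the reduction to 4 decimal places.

0.0661

Before: below the line — 14×8000, 31×9000, 40×19000; poverty gap index (FGT₁) = 0.194777.
After the 3000 transfer: below the line — 14×11000, 31×12000; poverty gap index (FGT₁) = 0.128725.
Reduction = 0.194777 − 0.128725 = 0.0661.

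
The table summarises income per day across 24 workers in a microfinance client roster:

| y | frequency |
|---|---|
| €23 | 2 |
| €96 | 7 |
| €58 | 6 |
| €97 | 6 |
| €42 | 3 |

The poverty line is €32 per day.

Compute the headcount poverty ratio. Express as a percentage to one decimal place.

8.3%

2 of the 24 workers have income below €32.
H = 2/24 = 8.3%.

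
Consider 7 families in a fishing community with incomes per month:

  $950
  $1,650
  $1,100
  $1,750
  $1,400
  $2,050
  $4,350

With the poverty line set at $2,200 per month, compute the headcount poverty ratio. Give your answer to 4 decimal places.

0.8571

6 of the 7 families have income below $2,200.
H = 6/7 = 0.8571.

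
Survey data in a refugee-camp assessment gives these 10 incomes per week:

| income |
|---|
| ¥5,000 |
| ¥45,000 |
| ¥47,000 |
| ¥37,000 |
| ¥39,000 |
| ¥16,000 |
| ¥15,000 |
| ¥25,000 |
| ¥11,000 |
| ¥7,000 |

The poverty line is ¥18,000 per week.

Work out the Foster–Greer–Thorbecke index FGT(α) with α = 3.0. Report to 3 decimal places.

Below the line: ¥5,000, ¥7,000, ¥11,000, ¥15,000, ¥16,000 (q = 5 of N = 10).
Shortfall ratios: (18000−5000)/18000 = 0.7222; (18000−7000)/18000 = 0.6111; (18000−11000)/18000 = 0.3889; (18000−15000)/18000 = 0.1667; (18000−16000)/18000 = 0.1111.
Raised to α = 3.0: 0.37671; 0.22822; 0.05881; 0.00463; 0.00137.
Sum = 0.669753; FGT(3.0) = 0.669753 / 10 = 0.067.

0.067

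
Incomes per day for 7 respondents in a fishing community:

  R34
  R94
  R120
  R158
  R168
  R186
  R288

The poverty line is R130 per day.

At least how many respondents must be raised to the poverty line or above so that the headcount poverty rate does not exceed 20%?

Currently q = 3 of N = 7 are below the line (H = 0.429).
A headcount ratio of at most 20% allows at most ⌊0.20 × 7⌋ = 1 poor respondents.
So at least 3 − 1 = 2 must be lifted.

2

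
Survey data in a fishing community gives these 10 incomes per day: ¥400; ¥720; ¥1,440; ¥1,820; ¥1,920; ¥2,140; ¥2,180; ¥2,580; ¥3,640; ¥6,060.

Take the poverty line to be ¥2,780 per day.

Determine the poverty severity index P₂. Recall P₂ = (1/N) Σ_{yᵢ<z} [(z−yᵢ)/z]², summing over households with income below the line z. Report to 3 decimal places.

0.183

Below z: ¥400, ¥720, ¥1,440, ¥1,820, ¥1,920, ¥2,140, ¥2,180, ¥2,580 (q = 8 of N = 10).
Shortfall ratios: (2780−400)/2780 = 0.8561; (2780−720)/2780 = 0.7410; (2780−1440)/2780 = 0.4820; (2780−1820)/2780 = 0.3453; (2780−1920)/2780 = 0.3094; (2780−2140)/2780 = 0.2302; (2780−2180)/2780 = 0.2158; (2780−2580)/2780 = 0.0719.
Squared: 0.7329; 0.5491; 0.2323; 0.1192; 0.0957; 0.0530; 0.0466; 0.0052.
Sum = 1.834067; P₂ = 1.834067 / 10 = 0.183.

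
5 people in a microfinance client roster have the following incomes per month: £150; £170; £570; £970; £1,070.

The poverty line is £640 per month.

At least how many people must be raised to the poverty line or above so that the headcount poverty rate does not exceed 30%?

2

Currently q = 3 of N = 5 are below the line (H = 0.600).
A headcount ratio of at most 30% allows at most ⌊0.30 × 5⌋ = 1 poor people.
So at least 3 − 1 = 2 must be lifted.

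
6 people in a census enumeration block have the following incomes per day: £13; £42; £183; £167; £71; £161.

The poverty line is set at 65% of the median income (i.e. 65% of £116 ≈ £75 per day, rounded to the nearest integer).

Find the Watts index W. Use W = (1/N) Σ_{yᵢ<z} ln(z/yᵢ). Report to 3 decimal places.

0.398

Incomes under z: £13, £42, £71 (q = 3 of N = 6).
Log gaps: ln(75/13) = 1.7525; ln(75/42) = 0.5798; ln(75/71) = 0.0548.
W = 2.387165 / 6 = 0.398.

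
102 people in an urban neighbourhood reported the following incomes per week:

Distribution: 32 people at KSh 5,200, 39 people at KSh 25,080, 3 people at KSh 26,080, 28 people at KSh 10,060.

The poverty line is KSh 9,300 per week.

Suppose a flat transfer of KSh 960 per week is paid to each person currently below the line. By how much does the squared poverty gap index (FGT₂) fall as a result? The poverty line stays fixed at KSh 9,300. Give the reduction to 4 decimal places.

0.0252

Before: below the line — 32×KSh 5,200; squared poverty gap index (FGT₂) = 0.060975.
After the KSh 960 transfer: below the line — 32×KSh 6,160; squared poverty gap index (FGT₂) = 0.035764.
Reduction = 0.060975 − 0.035764 = 0.0252.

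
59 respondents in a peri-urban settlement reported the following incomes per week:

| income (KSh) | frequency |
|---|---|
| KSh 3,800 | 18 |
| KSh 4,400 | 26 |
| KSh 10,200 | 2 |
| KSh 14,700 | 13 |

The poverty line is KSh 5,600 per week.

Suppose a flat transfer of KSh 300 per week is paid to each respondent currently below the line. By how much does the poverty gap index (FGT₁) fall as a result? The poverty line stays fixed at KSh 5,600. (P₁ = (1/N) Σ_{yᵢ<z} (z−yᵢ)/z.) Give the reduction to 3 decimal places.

0.040

Before: below the line — 18×KSh 3,800, 26×KSh 4,400; poverty gap index (FGT₁) = 0.19249.
After the KSh 300 transfer: below the line — 18×KSh 4,100, 26×KSh 4,700; poverty gap index (FGT₁) = 0.15254.
Reduction = 0.19249 − 0.15254 = 0.040.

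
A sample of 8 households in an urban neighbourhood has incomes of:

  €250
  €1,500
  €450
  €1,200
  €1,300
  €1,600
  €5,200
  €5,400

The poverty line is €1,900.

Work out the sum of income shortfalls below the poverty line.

Below z: €250, €450, €1,200, €1,300, €1,500, €1,600 (q = 6 of N = 8).
Individual gaps: 1900−250 = 1650; 1900−450 = 1450; 1900−1200 = 700; 1900−1300 = 600; 1900−1500 = 400; 1900−1600 = 300.
Aggregate gap = €5,100.

€5,100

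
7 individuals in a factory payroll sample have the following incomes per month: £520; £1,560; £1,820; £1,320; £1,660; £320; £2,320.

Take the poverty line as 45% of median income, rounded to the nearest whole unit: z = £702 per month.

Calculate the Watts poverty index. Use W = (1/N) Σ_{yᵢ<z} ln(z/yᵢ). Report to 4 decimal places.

Below the line: £320, £520 (q = 2 of N = 7).
ln(z/y) terms: ln(702/320) = 0.7856; ln(702/520) = 0.3001.
W = 1.085717 / 7 = 0.1551.

0.1551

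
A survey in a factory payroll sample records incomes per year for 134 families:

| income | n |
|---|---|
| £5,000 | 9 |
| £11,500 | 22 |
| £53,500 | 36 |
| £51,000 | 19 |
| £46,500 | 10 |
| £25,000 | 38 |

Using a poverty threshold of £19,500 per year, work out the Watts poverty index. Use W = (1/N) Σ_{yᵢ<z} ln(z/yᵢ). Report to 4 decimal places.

Incomes under z: 9×£5,000, 22×£11,500 (q = 31 of N = 134).
Log gaps: ln(19500/5000) = 1.3610 (×9); ln(19500/11500) = 0.5281 (×22).
W = 23.866272 / 134 = 0.1781.

0.1781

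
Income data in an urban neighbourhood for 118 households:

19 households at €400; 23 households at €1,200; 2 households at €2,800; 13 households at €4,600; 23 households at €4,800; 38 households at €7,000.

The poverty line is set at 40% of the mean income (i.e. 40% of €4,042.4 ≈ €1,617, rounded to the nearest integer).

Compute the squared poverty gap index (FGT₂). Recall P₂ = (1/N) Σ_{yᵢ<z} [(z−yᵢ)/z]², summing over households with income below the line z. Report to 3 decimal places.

0.104

Below z: 19×€400, 23×€1,200 (q = 42 of N = 118).
Normalized shortfalls: (1617−400)/1617 = 0.7526 (×19); (1617−1200)/1617 = 0.2579 (×23).
Squared: 0.5664 (×19); 0.0665 (×23).
Sum = 12.292146; P₂ = 12.292146 / 118 = 0.104.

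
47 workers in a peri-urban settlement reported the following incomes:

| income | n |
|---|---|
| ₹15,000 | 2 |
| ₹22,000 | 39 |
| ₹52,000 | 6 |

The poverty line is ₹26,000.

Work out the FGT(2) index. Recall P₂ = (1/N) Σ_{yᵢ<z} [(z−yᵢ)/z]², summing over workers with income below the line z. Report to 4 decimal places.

Below z: 2×₹15,000, 39×₹22,000 (q = 41 of N = 47).
Relative gaps: (26000−15000)/26000 = 0.4231 (×2); (26000−22000)/26000 = 0.1538 (×39).
Squared: 0.1790 (×2); 0.0237 (×39).
Sum = 1.281065; P₂ = 1.281065 / 47 = 0.0273.

0.0273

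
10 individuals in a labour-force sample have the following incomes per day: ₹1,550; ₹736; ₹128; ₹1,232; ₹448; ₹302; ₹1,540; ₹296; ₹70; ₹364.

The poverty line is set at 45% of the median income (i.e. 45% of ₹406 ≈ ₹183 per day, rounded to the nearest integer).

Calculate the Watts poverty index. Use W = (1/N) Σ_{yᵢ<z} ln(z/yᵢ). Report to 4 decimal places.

0.1318

Poor units: ₹70, ₹128 (q = 2 of N = 10).
Log gaps: ln(183/70) = 0.9610; ln(183/128) = 0.3575.
W = 1.318447 / 10 = 0.1318.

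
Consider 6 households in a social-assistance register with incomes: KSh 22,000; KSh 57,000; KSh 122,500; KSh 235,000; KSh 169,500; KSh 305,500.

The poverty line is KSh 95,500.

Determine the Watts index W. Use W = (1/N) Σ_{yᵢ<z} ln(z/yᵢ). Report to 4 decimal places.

Below the line: KSh 22,000, KSh 57,000 (q = 2 of N = 6).
ln(z/y) terms: ln(95500/22000) = 1.4681; ln(95500/57000) = 0.5161.
W = 1.984159 / 6 = 0.3307.

0.3307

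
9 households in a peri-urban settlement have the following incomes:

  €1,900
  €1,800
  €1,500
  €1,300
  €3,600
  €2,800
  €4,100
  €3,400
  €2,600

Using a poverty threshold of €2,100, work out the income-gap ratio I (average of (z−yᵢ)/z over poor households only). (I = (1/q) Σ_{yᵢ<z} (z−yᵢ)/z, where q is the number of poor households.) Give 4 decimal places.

Poor units: €1,300, €1,500, €1,800, €1,900 (q = 4 of N = 9).
Shortfall ratios (z−y)/z: 0.3810, 0.2857, 0.1429, 0.0952; sum = 0.904762.
The income-gap ratio divides by q (the poor only): 0.904762 / 4 = 0.2262.

0.2262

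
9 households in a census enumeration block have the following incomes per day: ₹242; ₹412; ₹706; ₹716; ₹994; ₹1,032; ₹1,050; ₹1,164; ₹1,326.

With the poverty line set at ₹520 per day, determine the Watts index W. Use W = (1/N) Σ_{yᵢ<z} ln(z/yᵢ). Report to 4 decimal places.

Incomes under z: ₹242, ₹412 (q = 2 of N = 9).
Log shortfalls: ln(520/242) = 0.7649; ln(520/412) = 0.2328.
W = 0.997697 / 9 = 0.1109.

0.1109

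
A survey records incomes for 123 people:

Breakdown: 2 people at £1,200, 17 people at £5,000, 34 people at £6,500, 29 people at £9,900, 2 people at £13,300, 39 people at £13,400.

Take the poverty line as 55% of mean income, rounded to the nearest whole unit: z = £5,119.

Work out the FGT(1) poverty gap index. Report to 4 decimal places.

0.0157

Incomes under z: 2×£1,200, 17×£5,000 (q = 19 of N = 123).
Relative gaps: (5119−1200)/5119 = 0.7656 (×2); (5119−5000)/5119 = 0.0232 (×17).
Sum of shortfalls = 1.926353; P₁ averages over all N: 1.926353 / 123 = 0.0157.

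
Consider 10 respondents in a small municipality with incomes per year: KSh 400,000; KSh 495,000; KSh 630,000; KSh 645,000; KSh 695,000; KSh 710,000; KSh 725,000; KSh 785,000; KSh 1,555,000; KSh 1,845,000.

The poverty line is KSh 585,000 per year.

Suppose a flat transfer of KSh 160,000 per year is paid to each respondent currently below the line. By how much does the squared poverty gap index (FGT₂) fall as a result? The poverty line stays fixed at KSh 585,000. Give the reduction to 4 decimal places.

Before: below the line — KSh 400,000, KSh 495,000; squared poverty gap index (FGT₂) = 0.012368.
After the KSh 160,000 transfer: below the line — KSh 560,000; squared poverty gap index (FGT₂) = 0.000183.
Reduction = 0.012368 − 0.000183 = 0.0122.

0.0122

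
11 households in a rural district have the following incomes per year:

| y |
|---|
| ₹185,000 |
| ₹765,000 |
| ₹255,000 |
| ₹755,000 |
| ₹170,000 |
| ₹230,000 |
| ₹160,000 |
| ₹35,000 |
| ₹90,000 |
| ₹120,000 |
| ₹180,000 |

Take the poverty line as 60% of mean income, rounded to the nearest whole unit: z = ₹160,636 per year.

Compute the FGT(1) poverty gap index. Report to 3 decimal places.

0.134

Below the line: ₹35,000, ₹90,000, ₹120,000, ₹160,000 (q = 4 of N = 11).
Gap ratios (z−y)/z: (160636−35000)/160636 = 0.7821; (160636−90000)/160636 = 0.4397; (160636−120000)/160636 = 0.2530; (160636−160000)/160636 = 0.0040.
Σ = 1.478772. Dividing by the full population N = 11 gives P₁ = 0.134.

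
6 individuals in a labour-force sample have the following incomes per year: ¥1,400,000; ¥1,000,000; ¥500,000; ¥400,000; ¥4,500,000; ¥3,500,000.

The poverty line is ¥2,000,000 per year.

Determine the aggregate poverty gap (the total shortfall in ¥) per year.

¥4,700,000

Poor units: ¥400,000, ¥500,000, ¥1,000,000, ¥1,400,000 (q = 4 of N = 6).
Individual gaps: 2000000−400000 = 1600000; 2000000−500000 = 1500000; 2000000−1000000 = 1000000; 2000000−1400000 = 600000.
Aggregate gap = ¥4,700,000.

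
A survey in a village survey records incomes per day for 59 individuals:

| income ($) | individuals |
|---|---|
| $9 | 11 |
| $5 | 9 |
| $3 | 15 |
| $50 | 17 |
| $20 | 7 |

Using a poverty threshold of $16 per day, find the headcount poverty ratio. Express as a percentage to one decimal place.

35 of the 59 individuals have income below $16.
H = 35/59 = 59.3%.

59.3%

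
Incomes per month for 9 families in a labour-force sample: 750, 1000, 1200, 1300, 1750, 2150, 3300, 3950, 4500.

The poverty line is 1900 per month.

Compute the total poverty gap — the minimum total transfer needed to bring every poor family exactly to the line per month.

3500

Below z: 750, 1000, 1200, 1300, 1750 (q = 5 of N = 9).
Individual gaps: 1900−750 = 1150; 1900−1000 = 900; 1900−1200 = 700; 1900−1300 = 600; 1900−1750 = 150.
Aggregate gap = 3500.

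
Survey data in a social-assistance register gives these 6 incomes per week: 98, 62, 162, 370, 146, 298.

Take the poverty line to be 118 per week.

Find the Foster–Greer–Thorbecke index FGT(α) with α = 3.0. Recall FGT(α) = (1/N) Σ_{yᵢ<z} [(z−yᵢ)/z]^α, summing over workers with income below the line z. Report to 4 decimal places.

Below z: 62, 98 (q = 2 of N = 6).
Shortfall ratios: (118−62)/118 = 0.4746; (118−98)/118 = 0.1695.
Raised to α = 3.0: 0.10689; 0.00487.
Sum = 0.111754; FGT(3.0) = 0.111754 / 6 = 0.0186.

0.0186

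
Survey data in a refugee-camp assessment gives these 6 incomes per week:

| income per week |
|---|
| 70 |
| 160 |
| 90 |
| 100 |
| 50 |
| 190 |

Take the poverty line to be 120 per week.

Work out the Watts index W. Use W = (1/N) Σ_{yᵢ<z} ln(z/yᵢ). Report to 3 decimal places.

Below z: 50, 70, 90, 100 (q = 4 of N = 6).
Log gaps: ln(120/50) = 0.8755; ln(120/70) = 0.5390; ln(120/90) = 0.2877; ln(120/100) = 0.1823.
W = 1.884469 / 6 = 0.314.

0.314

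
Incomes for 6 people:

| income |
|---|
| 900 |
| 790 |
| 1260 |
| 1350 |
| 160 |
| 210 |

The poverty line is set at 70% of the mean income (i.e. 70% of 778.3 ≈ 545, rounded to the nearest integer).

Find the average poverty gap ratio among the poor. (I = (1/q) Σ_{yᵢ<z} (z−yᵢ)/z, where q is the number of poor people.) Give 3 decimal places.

0.661

Incomes under z: 160, 210 (q = 2 of N = 6).
Shortfall ratios (z−y)/z: 0.7064, 0.6147; sum = 1.321101.
The income-gap ratio divides by q (the poor only): 1.321101 / 2 = 0.661.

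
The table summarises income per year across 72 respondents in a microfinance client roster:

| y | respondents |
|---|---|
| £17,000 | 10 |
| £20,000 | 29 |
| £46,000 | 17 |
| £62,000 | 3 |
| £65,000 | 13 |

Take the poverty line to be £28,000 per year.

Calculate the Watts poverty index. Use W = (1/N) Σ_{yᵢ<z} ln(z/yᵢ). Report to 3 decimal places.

0.205

Poor units: 10×£17,000, 29×£20,000 (q = 39 of N = 72).
Log gaps: ln(28000/17000) = 0.4990 (×10); ln(28000/20000) = 0.3365 (×29).
W = 14.747607 / 72 = 0.205.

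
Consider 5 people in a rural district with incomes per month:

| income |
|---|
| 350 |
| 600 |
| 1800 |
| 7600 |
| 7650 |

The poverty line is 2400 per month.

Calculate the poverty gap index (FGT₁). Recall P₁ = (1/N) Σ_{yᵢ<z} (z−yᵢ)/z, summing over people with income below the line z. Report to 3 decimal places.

0.371

Below the line: 350, 600, 1800 (q = 3 of N = 5).
Relative gaps: (2400−350)/2400 = 0.8542; (2400−600)/2400 = 0.7500; (2400−1800)/2400 = 0.2500.
Σ = 1.854167. Dividing by the full population N = 5 gives P₁ = 0.371.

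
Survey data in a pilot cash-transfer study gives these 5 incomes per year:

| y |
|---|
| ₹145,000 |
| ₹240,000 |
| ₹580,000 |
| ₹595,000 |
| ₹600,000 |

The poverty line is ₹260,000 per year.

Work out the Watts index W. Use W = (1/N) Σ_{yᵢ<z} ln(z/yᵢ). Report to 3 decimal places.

0.133

Below the line: ₹145,000, ₹240,000 (q = 2 of N = 5).
ln(z/y) terms: ln(260000/145000) = 0.5839; ln(260000/240000) = 0.0800.
W = 0.663991 / 5 = 0.133.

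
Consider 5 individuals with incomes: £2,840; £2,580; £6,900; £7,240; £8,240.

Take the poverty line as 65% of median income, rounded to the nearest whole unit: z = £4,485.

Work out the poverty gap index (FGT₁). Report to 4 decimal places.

0.1583

Below z: £2,580, £2,840 (q = 2 of N = 5).
Normalized shortfalls: (4485−2580)/4485 = 0.4247; (4485−2840)/4485 = 0.3668.
Σ = 0.791527. Dividing by the full population N = 5 gives P₁ = 0.1583.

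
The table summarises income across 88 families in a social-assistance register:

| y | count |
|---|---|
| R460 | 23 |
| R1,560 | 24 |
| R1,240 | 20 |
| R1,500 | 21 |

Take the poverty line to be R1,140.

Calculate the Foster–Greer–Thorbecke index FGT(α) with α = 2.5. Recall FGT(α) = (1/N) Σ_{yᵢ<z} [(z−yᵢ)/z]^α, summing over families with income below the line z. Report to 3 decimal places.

Below the line: 23×R460 (q = 23 of N = 88).
Gap ratios (z−y)/z: (1140−460)/1140 = 0.5965 (×23).
Raised to α = 2.5: 0.27480 (×23).
Sum = 6.320304; FGT(2.5) = 6.320304 / 88 = 0.072.

0.072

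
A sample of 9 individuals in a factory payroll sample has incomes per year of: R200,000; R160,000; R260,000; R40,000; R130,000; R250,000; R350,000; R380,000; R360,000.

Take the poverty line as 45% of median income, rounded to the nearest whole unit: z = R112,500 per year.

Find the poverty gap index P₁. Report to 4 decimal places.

0.0716

Below the line: R40,000 (q = 1 of N = 9).
Relative gaps: (112500−40000)/112500 = 0.6444.
Σ = 0.644444. Dividing by the full population N = 9 gives P₁ = 0.0716.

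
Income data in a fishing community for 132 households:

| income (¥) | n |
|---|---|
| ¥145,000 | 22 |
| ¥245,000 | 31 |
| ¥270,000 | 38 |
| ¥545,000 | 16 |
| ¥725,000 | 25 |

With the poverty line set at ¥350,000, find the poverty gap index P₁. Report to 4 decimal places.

0.2339

Incomes under z: 22×¥145,000, 31×¥245,000, 38×¥270,000 (q = 91 of N = 132).
Shortfall ratios: (350000−145000)/350000 = 0.5857 (×22); (350000−245000)/350000 = 0.3000 (×31); (350000−270000)/350000 = 0.2286 (×38).
Sum of shortfalls = 30.871429; P₁ averages over all N: 30.871429 / 132 = 0.2339.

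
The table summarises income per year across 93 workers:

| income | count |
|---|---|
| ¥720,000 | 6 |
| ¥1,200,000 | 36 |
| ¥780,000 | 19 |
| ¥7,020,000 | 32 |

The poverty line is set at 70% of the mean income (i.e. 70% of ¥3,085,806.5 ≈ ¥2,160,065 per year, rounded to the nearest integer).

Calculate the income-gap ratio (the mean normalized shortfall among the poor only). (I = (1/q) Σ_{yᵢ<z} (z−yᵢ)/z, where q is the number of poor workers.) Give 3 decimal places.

Incomes under z: 6×¥720,000, 19×¥780,000, 36×¥1,200,000 (q = 61 of N = 93).
Relative gaps: 0.6667 (×6), 0.6389 (×19), 0.4445 (×36); sum = 32.139757.
The income-gap ratio divides by q (the poor only): 32.139757 / 61 = 0.527.

0.527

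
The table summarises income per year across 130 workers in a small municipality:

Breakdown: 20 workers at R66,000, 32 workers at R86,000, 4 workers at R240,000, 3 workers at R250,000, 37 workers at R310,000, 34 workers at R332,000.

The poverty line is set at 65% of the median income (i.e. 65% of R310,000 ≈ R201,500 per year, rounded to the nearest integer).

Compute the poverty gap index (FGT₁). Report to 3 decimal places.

Poor units: 20×R66,000, 32×R86,000 (q = 52 of N = 130).
Relative gaps: (201500−66000)/201500 = 0.6725 (×20); (201500−86000)/201500 = 0.5732 (×32).
Sum of shortfalls = 31.791563; P₁ averages over all N: 31.791563 / 130 = 0.245.

0.245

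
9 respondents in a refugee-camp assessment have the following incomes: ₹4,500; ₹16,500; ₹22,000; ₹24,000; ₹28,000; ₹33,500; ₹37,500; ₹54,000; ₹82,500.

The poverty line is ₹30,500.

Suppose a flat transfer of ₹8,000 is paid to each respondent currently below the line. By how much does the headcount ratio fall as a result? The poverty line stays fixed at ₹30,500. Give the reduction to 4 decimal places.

0.2222

Before: below the line — ₹4,500, ₹16,500, ₹22,000, ₹24,000, ₹28,000; headcount ratio = 0.555556.
After the ₹8,000 transfer: below the line — ₹12,500, ₹24,500, ₹30,000; headcount ratio = 0.333333.
Reduction = 0.555556 − 0.333333 = 0.2222.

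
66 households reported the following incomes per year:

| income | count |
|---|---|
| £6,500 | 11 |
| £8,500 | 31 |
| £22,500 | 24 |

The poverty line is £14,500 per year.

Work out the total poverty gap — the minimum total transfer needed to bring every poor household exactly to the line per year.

Below the line: 11×£6,500, 31×£8,500 (q = 42 of N = 66).
Individual gaps: 11×(14500−6500) = 88000; 31×(14500−8500) = 186000.
Aggregate gap = £274,000.

£274,000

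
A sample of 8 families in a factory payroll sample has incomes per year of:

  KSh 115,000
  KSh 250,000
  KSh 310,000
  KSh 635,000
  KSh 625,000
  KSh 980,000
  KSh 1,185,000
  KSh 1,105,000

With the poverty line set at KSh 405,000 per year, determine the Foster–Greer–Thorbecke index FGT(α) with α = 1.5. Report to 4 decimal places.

Below the line: KSh 115,000, KSh 250,000, KSh 310,000 (q = 3 of N = 8).
Shortfall ratios: (405000−115000)/405000 = 0.7160; (405000−250000)/405000 = 0.3827; (405000−310000)/405000 = 0.2346.
Raised to α = 1.5: 0.60592; 0.23676; 0.11361.
Sum = 0.956289; FGT(1.5) = 0.956289 / 8 = 0.1195.

0.1195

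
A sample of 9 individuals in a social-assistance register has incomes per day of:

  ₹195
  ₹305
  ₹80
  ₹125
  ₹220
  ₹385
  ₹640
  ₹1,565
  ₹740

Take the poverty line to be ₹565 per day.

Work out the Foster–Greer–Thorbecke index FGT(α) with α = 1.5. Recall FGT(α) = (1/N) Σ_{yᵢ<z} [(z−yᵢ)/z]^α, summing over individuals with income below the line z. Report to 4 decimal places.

Poor units: ₹80, ₹125, ₹195, ₹220, ₹305, ₹385 (q = 6 of N = 9).
Gap ratios (z−y)/z: (565−80)/565 = 0.8584; (565−125)/565 = 0.7788; (565−195)/565 = 0.6549; (565−220)/565 = 0.6106; (565−305)/565 = 0.4602; (565−385)/565 = 0.3186.
Raised to α = 1.5: 0.79532; 0.68724; 0.52994; 0.47715; 0.31217; 0.17982.
Sum = 2.981635; FGT(1.5) = 2.981635 / 9 = 0.3313.

0.3313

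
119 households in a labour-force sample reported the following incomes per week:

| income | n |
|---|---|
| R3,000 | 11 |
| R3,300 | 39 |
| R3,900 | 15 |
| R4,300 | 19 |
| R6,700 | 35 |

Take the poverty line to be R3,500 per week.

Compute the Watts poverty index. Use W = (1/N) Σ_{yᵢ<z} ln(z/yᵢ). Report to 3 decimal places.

0.034

Incomes under z: 11×R3,000, 39×R3,300 (q = 50 of N = 119).
Log shortfalls: ln(3500/3000) = 0.1542 (×11); ln(3500/3300) = 0.0588 (×39).
W = 3.990437 / 119 = 0.034.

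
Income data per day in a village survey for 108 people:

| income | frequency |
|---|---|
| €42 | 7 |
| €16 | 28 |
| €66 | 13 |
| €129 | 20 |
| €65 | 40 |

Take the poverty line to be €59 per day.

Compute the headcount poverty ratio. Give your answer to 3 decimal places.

0.324

35 of the 108 people have income below €59.
H = 35/108 = 0.324.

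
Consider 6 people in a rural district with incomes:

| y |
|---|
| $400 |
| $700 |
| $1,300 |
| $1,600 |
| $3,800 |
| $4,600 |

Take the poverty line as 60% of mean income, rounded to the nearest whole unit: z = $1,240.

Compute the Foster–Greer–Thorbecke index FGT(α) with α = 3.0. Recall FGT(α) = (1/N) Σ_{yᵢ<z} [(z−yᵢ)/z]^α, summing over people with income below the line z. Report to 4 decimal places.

Incomes under z: $400, $700 (q = 2 of N = 6).
Relative gaps: (1240−400)/1240 = 0.6774; (1240−700)/1240 = 0.4355.
Raised to α = 3.0: 0.31087; 0.08259.
Sum = 0.393454; FGT(3.0) = 0.393454 / 6 = 0.0656.

0.0656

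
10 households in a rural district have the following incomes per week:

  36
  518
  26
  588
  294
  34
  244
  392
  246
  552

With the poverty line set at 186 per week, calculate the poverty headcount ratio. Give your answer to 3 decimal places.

0.300

3 of the 10 households have income below 186.
H = 3/10 = 0.300.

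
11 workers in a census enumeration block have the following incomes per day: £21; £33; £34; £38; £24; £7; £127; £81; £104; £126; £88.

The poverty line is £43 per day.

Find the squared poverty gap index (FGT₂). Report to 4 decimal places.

Below z: £7, £21, £24, £33, £34, £38 (q = 6 of N = 11).
Relative gaps: (43−7)/43 = 0.8372; (43−21)/43 = 0.5116; (43−24)/43 = 0.4419; (43−33)/43 = 0.2326; (43−34)/43 = 0.2093; (43−38)/43 = 0.1163.
Squared: 0.7009; 0.2618; 0.1952; 0.0541; 0.0438; 0.0135.
Sum = 1.269335; P₂ = 1.269335 / 11 = 0.1154.

0.1154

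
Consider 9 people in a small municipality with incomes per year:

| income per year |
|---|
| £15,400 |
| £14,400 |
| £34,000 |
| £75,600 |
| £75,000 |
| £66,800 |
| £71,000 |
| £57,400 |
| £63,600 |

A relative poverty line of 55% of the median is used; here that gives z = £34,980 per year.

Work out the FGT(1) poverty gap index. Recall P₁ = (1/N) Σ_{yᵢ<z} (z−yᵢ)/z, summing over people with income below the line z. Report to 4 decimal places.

0.1307

Below z: £14,400, £15,400, £34,000 (q = 3 of N = 9).
Gap ratios (z−y)/z: (34980−14400)/34980 = 0.5883; (34980−15400)/34980 = 0.5597; (34980−34000)/34980 = 0.0280.
Sum of shortfalls = 1.176101; P₁ averages over all N: 1.176101 / 9 = 0.1307.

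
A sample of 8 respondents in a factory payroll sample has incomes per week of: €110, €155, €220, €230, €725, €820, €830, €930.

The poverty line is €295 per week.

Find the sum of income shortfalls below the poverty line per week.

€465

Incomes under z: €110, €155, €220, €230 (q = 4 of N = 8).
Individual gaps: 295−110 = 185; 295−155 = 140; 295−220 = 75; 295−230 = 65.
Aggregate gap = €465.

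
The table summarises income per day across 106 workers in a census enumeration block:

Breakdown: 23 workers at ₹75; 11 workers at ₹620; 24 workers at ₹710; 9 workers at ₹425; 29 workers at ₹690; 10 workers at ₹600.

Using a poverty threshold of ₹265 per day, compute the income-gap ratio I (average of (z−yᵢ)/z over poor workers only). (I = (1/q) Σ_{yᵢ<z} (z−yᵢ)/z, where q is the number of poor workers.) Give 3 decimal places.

0.717

Incomes under z: 23×₹75 (q = 23 of N = 106).
Shortfall ratios (z−y)/z: 0.7170 (×23); sum = 16.490566.
The income-gap ratio divides by q (the poor only): 16.490566 / 23 = 0.717.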